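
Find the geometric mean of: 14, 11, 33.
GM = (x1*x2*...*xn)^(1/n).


Product = 14 × 11 × 33 = 5082
GM = 5082^(1/3) = 17.1927

GM = 17.1927


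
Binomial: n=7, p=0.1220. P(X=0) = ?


C(7,0) = 1
p^0 = 1.000000
(1-p)^7 = 0.402218
P = 1 * 1.000000 * 0.402218 = 0.4022

P(X=0) = 0.4022


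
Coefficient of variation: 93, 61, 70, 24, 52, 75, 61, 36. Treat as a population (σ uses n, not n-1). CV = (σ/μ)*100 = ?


Mean = 59.0000
SD = 20.4450
CV = (20.4450/59.0000)*100 = 34.6526%

CV = 34.6526%


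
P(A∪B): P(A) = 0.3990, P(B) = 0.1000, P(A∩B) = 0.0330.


P(A∪B) = 0.3990 + 0.1000 - 0.0330
= 0.4990 - 0.0330
= 0.4660

P(A∪B) = 0.4660


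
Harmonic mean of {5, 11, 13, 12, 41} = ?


Sum of reciprocals = 1/5 + 1/11 + 1/13 + 1/12 + 1/41 = 0.475556
HM = 5/0.475556 = 10.5140

HM = 10.5140


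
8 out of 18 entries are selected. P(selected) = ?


P = 8/18 = 0.4444

P = 0.4444


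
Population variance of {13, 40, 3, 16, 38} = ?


Mean = 22.0000
Squared deviations: 81.0000, 324.0000, 361.0000, 36.0000, 256.0000
Sum = 1058.0000
Variance = 1058.0000/5 = 211.6000

Variance = 211.6000


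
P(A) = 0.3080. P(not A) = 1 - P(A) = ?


P(not A) = 1 - 0.3080 = 0.6920

P(not A) = 0.6920


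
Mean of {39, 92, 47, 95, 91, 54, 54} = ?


Sum = 39 + 92 + 47 + 95 + 91 + 54 + 54 = 472
n = 7
Mean = 472/7 = 67.4286

Mean = 67.4286


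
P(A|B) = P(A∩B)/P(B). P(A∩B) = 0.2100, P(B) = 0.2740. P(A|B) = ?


P(A|B) = 0.2100/0.2740 = 0.7664

P(A|B) = 0.7664


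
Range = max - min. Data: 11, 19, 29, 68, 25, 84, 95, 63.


Max = 95, Min = 11
Range = 95 - 11 = 84

Range = 84


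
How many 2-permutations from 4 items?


P(4,2) = 4!/2!
= 24/2
= 12

P(4,2) = 12


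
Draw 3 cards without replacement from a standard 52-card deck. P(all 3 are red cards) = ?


P(all red cards) = (26/52) × (25/51) × (24/50)
= 0.1176

P = 0.1176


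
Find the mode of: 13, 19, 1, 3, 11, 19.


Frequencies: 1:1, 3:1, 11:1, 13:1, 19:2
Max frequency = 2
Mode = 19

Mode = 19


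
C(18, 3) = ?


C(18,3) = 18!/(3! × 15!)
= 6402373705728000/(6 × 1307674368000)
= 816

C(18,3) = 816


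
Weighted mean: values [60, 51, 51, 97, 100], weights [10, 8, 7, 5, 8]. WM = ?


Numerator = 60*10 + 51*8 + 51*7 + 97*5 + 100*8 = 2650
Denominator = 10 + 8 + 7 + 5 + 8 = 38
WM = 2650/38 = 69.7368

WM = 69.7368


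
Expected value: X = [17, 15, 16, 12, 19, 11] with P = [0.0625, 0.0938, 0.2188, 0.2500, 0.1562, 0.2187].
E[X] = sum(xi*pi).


E[X] = 17*0.0625 + 15*0.0938 + 16*0.2188 + 12*0.2500 + 19*0.1562 + 11*0.2187
= 1.0625 + 1.4070 + 3.5008 + 3.0000 + 2.9678 + 2.4057
= 14.3438

E[X] = 14.3438


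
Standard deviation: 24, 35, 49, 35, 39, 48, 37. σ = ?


Mean = 38.1429
Variance = 62.4082
SD = sqrt(62.4082) = 7.8999

SD = 7.8999


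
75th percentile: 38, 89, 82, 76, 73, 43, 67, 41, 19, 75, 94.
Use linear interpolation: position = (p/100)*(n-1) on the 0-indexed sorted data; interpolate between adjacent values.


Sorted: 19, 38, 41, 43, 67, 73, 75, 76, 82, 89, 94
n = 11
Index = 75/100 * 10 = 7.5000
Lower = data[7] = 76, Upper = data[8] = 82
P75 = 76 + 0.5000*(6) = 79.0000

P75 = 79.0000


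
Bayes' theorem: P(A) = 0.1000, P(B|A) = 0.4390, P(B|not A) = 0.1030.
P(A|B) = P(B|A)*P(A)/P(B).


P(B) = P(B|A)*P(A) + P(B|A')*P(A')
= 0.4390*0.1000 + 0.1030*0.9000
= 0.043900 + 0.092700 = 0.136600
P(A|B) = 0.043900/0.136600 = 0.3214

P(A|B) = 0.3214


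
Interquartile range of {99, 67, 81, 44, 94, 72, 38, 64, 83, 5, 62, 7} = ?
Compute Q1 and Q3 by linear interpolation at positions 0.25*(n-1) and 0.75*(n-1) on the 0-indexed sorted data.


Sorted: 5, 7, 38, 44, 62, 64, 67, 72, 81, 83, 94, 99
Q1 (25th %ile) = 42.5000
Q3 (75th %ile) = 81.5000
IQR = 81.5000 - 42.5000 = 39.0000

IQR = 39.0000


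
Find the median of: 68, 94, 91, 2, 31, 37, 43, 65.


Sorted: 2, 31, 37, 43, 65, 68, 91, 94
n = 8 (even)
Middle values: 43 and 65
Median = (43+65)/2 = 54.0000

Median = 54.0000


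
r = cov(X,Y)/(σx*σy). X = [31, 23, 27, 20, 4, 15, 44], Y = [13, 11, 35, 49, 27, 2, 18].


Mean X = 23.4286, Mean Y = 22.1429
SD X = 11.672399, SD Y = 14.836524
Cov = -17.204082
r = -17.204082/(11.672399*14.836524) = -0.0993

r = -0.0993


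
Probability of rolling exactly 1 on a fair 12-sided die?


Favorable outcomes (roll = 1): 1
Total outcomes = 12
P = 1/12 = 0.0833

P = 0.0833


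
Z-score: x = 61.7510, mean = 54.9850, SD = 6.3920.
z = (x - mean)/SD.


z = (61.7510 - 54.9850)/6.3920
= 6.7660/6.3920
= 1.0585

z = 1.0585


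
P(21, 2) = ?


P(21,2) = 21!/19!
= 51090942171709440000/121645100408832000
= 420

P(21,2) = 420


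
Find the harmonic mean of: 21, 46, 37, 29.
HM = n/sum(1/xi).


Sum of reciprocals = 1/21 + 1/46 + 1/37 + 1/29 = 0.130868
HM = 4/0.130868 = 30.5652

HM = 30.5652


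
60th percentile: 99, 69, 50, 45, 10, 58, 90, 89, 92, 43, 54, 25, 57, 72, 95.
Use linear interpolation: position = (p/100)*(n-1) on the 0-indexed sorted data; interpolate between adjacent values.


Sorted: 10, 25, 43, 45, 50, 54, 57, 58, 69, 72, 89, 90, 92, 95, 99
n = 15
Index = 60/100 * 14 = 8.4000
Lower = data[8] = 69, Upper = data[9] = 72
P60 = 69 + 0.4000*(3) = 70.2000

P60 = 70.2000


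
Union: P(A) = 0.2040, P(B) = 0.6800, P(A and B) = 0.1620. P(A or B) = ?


P(A∪B) = 0.2040 + 0.6800 - 0.1620
= 0.8840 - 0.1620
= 0.7220

P(A∪B) = 0.7220


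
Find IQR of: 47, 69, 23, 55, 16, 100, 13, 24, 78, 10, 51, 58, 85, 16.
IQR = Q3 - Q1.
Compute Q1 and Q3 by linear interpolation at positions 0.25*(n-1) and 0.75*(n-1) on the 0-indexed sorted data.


Sorted: 10, 13, 16, 16, 23, 24, 47, 51, 55, 58, 69, 78, 85, 100
Q1 (25th %ile) = 17.7500
Q3 (75th %ile) = 66.2500
IQR = 66.2500 - 17.7500 = 48.5000

IQR = 48.5000


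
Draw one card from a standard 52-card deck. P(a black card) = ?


26 black cards in 52 cards
P = 26/52 = 0.5000

P = 0.5000


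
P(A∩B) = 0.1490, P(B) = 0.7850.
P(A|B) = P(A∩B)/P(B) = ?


P(A|B) = 0.1490/0.7850 = 0.1898

P(A|B) = 0.1898


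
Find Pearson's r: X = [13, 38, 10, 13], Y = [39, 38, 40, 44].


Mean X = 18.5000, Mean Y = 40.2500
SD X = 11.324752, SD Y = 2.277608
Cov = -13.875000
r = -13.875000/(11.324752*2.277608) = -0.5379

r = -0.5379


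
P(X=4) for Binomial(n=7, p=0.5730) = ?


C(7,4) = 35
p^4 = 0.107800
(1-p)^3 = 0.077854
P = 35 * 0.107800 * 0.077854 = 0.2937

P(X=4) = 0.2937


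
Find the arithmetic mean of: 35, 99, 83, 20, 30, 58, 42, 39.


Sum = 35 + 99 + 83 + 20 + 30 + 58 + 42 + 39 = 406
n = 8
Mean = 406/8 = 50.7500

Mean = 50.7500


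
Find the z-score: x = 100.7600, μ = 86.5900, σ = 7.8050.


z = (100.7600 - 86.5900)/7.8050
= 14.1700/7.8050
= 1.8155

z = 1.8155


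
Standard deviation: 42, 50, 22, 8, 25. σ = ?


Mean = 29.4000
Variance = 223.0400
SD = sqrt(223.0400) = 14.9345

SD = 14.9345


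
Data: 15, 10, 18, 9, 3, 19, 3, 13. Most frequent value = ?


Frequencies: 3:2, 9:1, 10:1, 13:1, 15:1, 18:1, 19:1
Max frequency = 2
Mode = 3

Mode = 3


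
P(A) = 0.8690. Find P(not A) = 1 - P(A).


P(not A) = 1 - 0.8690 = 0.1310

P(not A) = 0.1310


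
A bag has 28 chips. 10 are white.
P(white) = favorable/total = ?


P = 10/28 = 0.3571

P = 0.3571


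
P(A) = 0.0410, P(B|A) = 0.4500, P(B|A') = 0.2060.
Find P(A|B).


P(B) = P(B|A)*P(A) + P(B|A')*P(A')
= 0.4500*0.0410 + 0.2060*0.9590
= 0.018450 + 0.197554 = 0.216004
P(A|B) = 0.018450/0.216004 = 0.0854

P(A|B) = 0.0854


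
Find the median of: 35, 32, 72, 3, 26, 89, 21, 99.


Sorted: 3, 21, 26, 32, 35, 72, 89, 99
n = 8 (even)
Middle values: 32 and 35
Median = (32+35)/2 = 33.5000

Median = 33.5000


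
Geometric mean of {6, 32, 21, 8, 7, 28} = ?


Product = 6 × 32 × 21 × 8 × 7 × 28 = 6322176
GM = 6322176^(1/6) = 13.5981

GM = 13.5981


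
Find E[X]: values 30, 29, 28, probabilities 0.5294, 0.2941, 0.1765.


E[X] = 30*0.5294 + 29*0.2941 + 28*0.1765
= 15.8820 + 8.5289 + 4.9420
= 29.3529

E[X] = 29.3529


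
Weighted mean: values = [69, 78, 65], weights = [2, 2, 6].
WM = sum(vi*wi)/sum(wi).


Numerator = 69*2 + 78*2 + 65*6 = 684
Denominator = 2 + 2 + 6 = 10
WM = 684/10 = 68.4000

WM = 68.4000


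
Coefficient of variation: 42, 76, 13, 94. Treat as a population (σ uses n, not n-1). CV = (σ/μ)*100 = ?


Mean = 56.2500
SD = 31.1799
CV = (31.1799/56.2500)*100 = 55.4310%

CV = 55.4310%


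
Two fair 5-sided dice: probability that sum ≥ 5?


Total outcomes = 5×5 = 25
Favorable (sum ≥ 5): 19
P = 19/25 = 0.7600

P = 0.7600


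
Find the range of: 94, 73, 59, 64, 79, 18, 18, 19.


Max = 94, Min = 18
Range = 94 - 18 = 76

Range = 76


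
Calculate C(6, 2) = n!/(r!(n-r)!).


C(6,2) = 6!/(2! × 4!)
= 720/(2 × 24)
= 15

C(6,2) = 15


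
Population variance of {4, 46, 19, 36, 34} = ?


Mean = 27.8000
Squared deviations: 566.4400, 331.2400, 77.4400, 67.2400, 38.4400
Sum = 1080.8000
Variance = 1080.8000/5 = 216.1600

Variance = 216.1600


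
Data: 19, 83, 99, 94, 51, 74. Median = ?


Sorted: 19, 51, 74, 83, 94, 99
n = 6 (even)
Middle values: 74 and 83
Median = (74+83)/2 = 78.5000

Median = 78.5000


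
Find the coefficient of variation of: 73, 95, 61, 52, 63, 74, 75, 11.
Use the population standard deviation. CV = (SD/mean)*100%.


Mean = 63.0000
SD = 22.9619
CV = (22.9619/63.0000)*100 = 36.4475%

CV = 36.4475%


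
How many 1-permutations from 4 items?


P(4,1) = 4!/3!
= 24/6
= 4

P(4,1) = 4


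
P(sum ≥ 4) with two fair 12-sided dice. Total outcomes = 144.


Total outcomes = 12×12 = 144
Favorable (sum ≥ 4): 141
P = 141/144 = 0.9792

P = 0.9792


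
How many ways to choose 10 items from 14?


C(14,10) = 14!/(10! × 4!)
= 87178291200/(3628800 × 24)
= 1001

C(14,10) = 1001


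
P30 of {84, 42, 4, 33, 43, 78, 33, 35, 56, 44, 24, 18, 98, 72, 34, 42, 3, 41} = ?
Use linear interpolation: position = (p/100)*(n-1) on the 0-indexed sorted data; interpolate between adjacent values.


Sorted: 3, 4, 18, 24, 33, 33, 34, 35, 41, 42, 42, 43, 44, 56, 72, 78, 84, 98
n = 18
Index = 30/100 * 17 = 5.1000
Lower = data[5] = 33, Upper = data[6] = 34
P30 = 33 + 0.1000*(1) = 33.1000

P30 = 33.1000


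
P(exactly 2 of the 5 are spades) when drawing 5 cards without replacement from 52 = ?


Hypergeometric: P(X=2) = C(13,2)·C(39,3) / C(52,5)
= 78 × 9139 / 2598960
= 712842/2598960 = 0.2743

P = 0.2743


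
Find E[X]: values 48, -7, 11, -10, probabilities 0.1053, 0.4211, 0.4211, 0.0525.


E[X] = 48*0.1053 - 7*0.4211 + 11*0.4211 - 10*0.0525
= 5.0544 - 2.9477 + 4.6321 - 0.5250
= 6.2138

E[X] = 6.2138


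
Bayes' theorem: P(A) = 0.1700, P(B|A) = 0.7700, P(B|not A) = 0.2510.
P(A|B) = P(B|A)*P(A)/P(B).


P(B) = P(B|A)*P(A) + P(B|A')*P(A')
= 0.7700*0.1700 + 0.2510*0.8300
= 0.130900 + 0.208330 = 0.339230
P(A|B) = 0.130900/0.339230 = 0.3859

P(A|B) = 0.3859


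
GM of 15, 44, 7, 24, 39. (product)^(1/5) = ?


Product = 15 × 44 × 7 × 24 × 39 = 4324320
GM = 4324320^(1/5) = 21.2414

GM = 21.2414


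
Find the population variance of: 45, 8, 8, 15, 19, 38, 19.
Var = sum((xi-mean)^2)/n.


Mean = 21.7143
Squared deviations: 542.2245, 188.0816, 188.0816, 45.0816, 7.3673, 265.2245, 7.3673
Sum = 1243.4286
Variance = 1243.4286/7 = 177.6327

Variance = 177.6327


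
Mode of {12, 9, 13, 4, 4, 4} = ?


Frequencies: 4:3, 9:1, 12:1, 13:1
Max frequency = 3
Mode = 4

Mode = 4


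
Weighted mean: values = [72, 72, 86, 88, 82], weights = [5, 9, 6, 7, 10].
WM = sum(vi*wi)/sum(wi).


Numerator = 72*5 + 72*9 + 86*6 + 88*7 + 82*10 = 2960
Denominator = 5 + 9 + 6 + 7 + 10 = 37
WM = 2960/37 = 80.0000

WM = 80.0000


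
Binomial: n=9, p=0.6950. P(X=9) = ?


C(9,9) = 1
p^9 = 0.037832
(1-p)^0 = 1.000000
P = 1 * 0.037832 * 1.000000 = 0.0378

P(X=9) = 0.0378


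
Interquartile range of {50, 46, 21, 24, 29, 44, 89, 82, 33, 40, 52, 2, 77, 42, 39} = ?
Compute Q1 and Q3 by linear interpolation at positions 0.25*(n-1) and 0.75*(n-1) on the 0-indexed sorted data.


Sorted: 2, 21, 24, 29, 33, 39, 40, 42, 44, 46, 50, 52, 77, 82, 89
Q1 (25th %ile) = 31.0000
Q3 (75th %ile) = 51.0000
IQR = 51.0000 - 31.0000 = 20.0000

IQR = 20.0000


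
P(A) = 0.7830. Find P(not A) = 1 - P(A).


P(not A) = 1 - 0.7830 = 0.2170

P(not A) = 0.2170


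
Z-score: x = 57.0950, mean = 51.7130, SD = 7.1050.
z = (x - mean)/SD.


z = (57.0950 - 51.7130)/7.1050
= 5.3820/7.1050
= 0.7575

z = 0.7575


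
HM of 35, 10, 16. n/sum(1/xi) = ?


Sum of reciprocals = 1/35 + 1/10 + 1/16 = 0.191071
HM = 3/0.191071 = 15.7009

HM = 15.7009


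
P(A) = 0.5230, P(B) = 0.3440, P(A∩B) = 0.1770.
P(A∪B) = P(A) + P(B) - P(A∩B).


P(A∪B) = 0.5230 + 0.3440 - 0.1770
= 0.8670 - 0.1770
= 0.6900

P(A∪B) = 0.6900


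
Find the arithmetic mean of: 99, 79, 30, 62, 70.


Sum = 99 + 79 + 30 + 62 + 70 = 340
n = 5
Mean = 340/5 = 68.0000

Mean = 68.0000


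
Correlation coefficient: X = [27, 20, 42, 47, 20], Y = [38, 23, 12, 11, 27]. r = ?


Mean X = 31.2000, Mean Y = 22.2000
SD X = 11.267653, SD Y = 10.027961
Cov = -83.240000
r = -83.240000/(11.267653*10.027961) = -0.7367

r = -0.7367


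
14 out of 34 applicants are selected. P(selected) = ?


P = 14/34 = 0.4118

P = 0.4118


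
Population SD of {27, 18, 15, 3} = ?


Mean = 15.7500
Variance = 73.6875
SD = sqrt(73.6875) = 8.5841

SD = 8.5841


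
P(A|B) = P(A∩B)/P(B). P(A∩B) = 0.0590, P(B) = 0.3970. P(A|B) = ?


P(A|B) = 0.0590/0.3970 = 0.1486

P(A|B) = 0.1486


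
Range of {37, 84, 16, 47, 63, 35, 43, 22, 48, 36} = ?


Max = 84, Min = 16
Range = 84 - 16 = 68

Range = 68


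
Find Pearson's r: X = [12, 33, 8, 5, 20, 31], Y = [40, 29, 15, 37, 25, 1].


Mean X = 18.1667, Mean Y = 24.5000
SD X = 10.823072, SD Y = 13.288466
Cov = -66.250000
r = -66.250000/(10.823072*13.288466) = -0.4606

r = -0.4606


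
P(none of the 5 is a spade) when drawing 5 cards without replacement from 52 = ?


P(no spades) = (39/52) × (38/51) × (37/50) × (36/49) × (35/48)
= 0.2215

P = 0.2215


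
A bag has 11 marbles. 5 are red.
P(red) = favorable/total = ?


P = 5/11 = 0.4545

P = 0.4545


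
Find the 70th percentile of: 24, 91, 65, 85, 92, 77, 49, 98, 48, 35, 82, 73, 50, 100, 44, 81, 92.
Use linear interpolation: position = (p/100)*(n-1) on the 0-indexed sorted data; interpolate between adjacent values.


Sorted: 24, 35, 44, 48, 49, 50, 65, 73, 77, 81, 82, 85, 91, 92, 92, 98, 100
n = 17
Index = 70/100 * 16 = 11.2000
Lower = data[11] = 85, Upper = data[12] = 91
P70 = 85 + 0.2000*(6) = 86.2000

P70 = 86.2000


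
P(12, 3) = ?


P(12,3) = 12!/9!
= 479001600/362880
= 1320

P(12,3) = 1320


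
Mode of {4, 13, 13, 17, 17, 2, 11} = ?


Frequencies: 2:1, 4:1, 11:1, 13:2, 17:2
Max frequency = 2
Mode = 13, 17

Mode = 13, 17


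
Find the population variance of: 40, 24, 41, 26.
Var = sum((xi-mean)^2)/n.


Mean = 32.7500
Squared deviations: 52.5625, 76.5625, 68.0625, 45.5625
Sum = 242.7500
Variance = 242.7500/4 = 60.6875

Variance = 60.6875


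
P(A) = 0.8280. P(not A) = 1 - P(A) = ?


P(not A) = 1 - 0.8280 = 0.1720

P(not A) = 0.1720


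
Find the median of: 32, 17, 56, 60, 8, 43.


Sorted: 8, 17, 32, 43, 56, 60
n = 6 (even)
Middle values: 32 and 43
Median = (32+43)/2 = 37.5000

Median = 37.5000


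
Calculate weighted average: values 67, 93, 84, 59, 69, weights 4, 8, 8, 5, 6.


Numerator = 67*4 + 93*8 + 84*8 + 59*5 + 69*6 = 2393
Denominator = 4 + 8 + 8 + 5 + 6 = 31
WM = 2393/31 = 77.1935

WM = 77.1935


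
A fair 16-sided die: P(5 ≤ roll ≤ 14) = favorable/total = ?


Favorable outcomes (5 ≤ roll ≤ 14): 10
Total outcomes = 16
P = 10/16 = 0.6250

P = 0.6250


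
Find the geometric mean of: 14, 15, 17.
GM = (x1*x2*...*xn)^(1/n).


Product = 14 × 15 × 17 = 3570
GM = 3570^(1/3) = 15.2835

GM = 15.2835


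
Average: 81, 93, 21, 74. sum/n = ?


Sum = 81 + 93 + 21 + 74 = 269
n = 4
Mean = 269/4 = 67.2500

Mean = 67.2500


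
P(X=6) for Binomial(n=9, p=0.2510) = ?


C(9,6) = 84
p^6 = 0.000250
(1-p)^3 = 0.420190
P = 84 * 0.000250 * 0.420190 = 0.0088

P(X=6) = 0.0088


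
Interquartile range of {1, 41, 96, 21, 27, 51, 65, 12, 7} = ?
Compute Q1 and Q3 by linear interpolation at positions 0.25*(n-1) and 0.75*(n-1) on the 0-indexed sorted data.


Sorted: 1, 7, 12, 21, 27, 41, 51, 65, 96
Q1 (25th %ile) = 12.0000
Q3 (75th %ile) = 51.0000
IQR = 51.0000 - 12.0000 = 39.0000

IQR = 39.0000


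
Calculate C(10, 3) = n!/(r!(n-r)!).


C(10,3) = 10!/(3! × 7!)
= 3628800/(6 × 5040)
= 120

C(10,3) = 120


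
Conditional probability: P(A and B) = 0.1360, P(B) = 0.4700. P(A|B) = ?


P(A|B) = 0.1360/0.4700 = 0.2894

P(A|B) = 0.2894


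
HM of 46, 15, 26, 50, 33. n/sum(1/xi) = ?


Sum of reciprocals = 1/46 + 1/15 + 1/26 + 1/50 + 1/33 = 0.177170
HM = 5/0.177170 = 28.2214

HM = 28.2214


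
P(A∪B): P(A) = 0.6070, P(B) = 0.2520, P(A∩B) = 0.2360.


P(A∪B) = 0.6070 + 0.2520 - 0.2360
= 0.8590 - 0.2360
= 0.6230

P(A∪B) = 0.6230


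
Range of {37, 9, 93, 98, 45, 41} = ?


Max = 98, Min = 9
Range = 98 - 9 = 89

Range = 89


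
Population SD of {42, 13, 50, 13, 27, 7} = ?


Mean = 25.3333
Variance = 254.8889
SD = sqrt(254.8889) = 15.9652

SD = 15.9652


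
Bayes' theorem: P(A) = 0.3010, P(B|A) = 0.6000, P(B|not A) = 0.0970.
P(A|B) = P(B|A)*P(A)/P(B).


P(B) = P(B|A)*P(A) + P(B|A')*P(A')
= 0.6000*0.3010 + 0.0970*0.6990
= 0.180600 + 0.067803 = 0.248403
P(A|B) = 0.180600/0.248403 = 0.7270

P(A|B) = 0.7270


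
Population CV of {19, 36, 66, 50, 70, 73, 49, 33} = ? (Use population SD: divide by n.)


Mean = 49.5000
SD = 18.1315
CV = (18.1315/49.5000)*100 = 36.6292%

CV = 36.6292%


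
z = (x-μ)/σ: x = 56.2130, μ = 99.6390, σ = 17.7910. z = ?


z = (56.2130 - 99.6390)/17.7910
= -43.4260/17.7910
= -2.4409

z = -2.4409


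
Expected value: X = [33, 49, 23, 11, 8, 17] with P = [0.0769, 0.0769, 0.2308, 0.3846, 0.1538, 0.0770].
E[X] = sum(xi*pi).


E[X] = 33*0.0769 + 49*0.0769 + 23*0.2308 + 11*0.3846 + 8*0.1538 + 17*0.0770
= 2.5377 + 3.7681 + 5.3084 + 4.2306 + 1.2304 + 1.3090
= 18.3842

E[X] = 18.3842


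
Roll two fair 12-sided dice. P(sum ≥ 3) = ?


Total outcomes = 12×12 = 144
Favorable (sum ≥ 3): 143
P = 143/144 = 0.9931

P = 0.9931


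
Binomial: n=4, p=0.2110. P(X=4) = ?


C(4,4) = 1
p^4 = 0.001982
(1-p)^0 = 1.000000
P = 1 * 0.001982 * 1.000000 = 0.0020

P(X=4) = 0.0020


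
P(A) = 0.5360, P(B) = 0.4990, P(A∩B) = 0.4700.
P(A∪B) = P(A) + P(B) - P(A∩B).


P(A∪B) = 0.5360 + 0.4990 - 0.4700
= 1.0350 - 0.4700
= 0.5650

P(A∪B) = 0.5650


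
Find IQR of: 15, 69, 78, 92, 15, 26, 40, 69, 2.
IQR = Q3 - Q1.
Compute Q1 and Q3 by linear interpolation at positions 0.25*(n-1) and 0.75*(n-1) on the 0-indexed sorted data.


Sorted: 2, 15, 15, 26, 40, 69, 69, 78, 92
Q1 (25th %ile) = 15.0000
Q3 (75th %ile) = 69.0000
IQR = 69.0000 - 15.0000 = 54.0000

IQR = 54.0000


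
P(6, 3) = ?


P(6,3) = 6!/3!
= 720/6
= 120

P(6,3) = 120


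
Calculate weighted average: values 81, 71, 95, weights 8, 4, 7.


Numerator = 81*8 + 71*4 + 95*7 = 1597
Denominator = 8 + 4 + 7 = 19
WM = 1597/19 = 84.0526

WM = 84.0526


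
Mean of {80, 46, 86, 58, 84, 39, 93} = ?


Sum = 80 + 46 + 86 + 58 + 84 + 39 + 93 = 486
n = 7
Mean = 486/7 = 69.4286

Mean = 69.4286


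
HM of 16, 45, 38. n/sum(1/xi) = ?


Sum of reciprocals = 1/16 + 1/45 + 1/38 = 0.111038
HM = 3/0.111038 = 27.0178

HM = 27.0178


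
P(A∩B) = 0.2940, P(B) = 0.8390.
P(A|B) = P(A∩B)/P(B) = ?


P(A|B) = 0.2940/0.8390 = 0.3504

P(A|B) = 0.3504


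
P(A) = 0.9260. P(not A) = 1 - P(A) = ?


P(not A) = 1 - 0.9260 = 0.0740

P(not A) = 0.0740


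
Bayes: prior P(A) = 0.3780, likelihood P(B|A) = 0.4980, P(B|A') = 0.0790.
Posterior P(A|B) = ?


P(B) = P(B|A)*P(A) + P(B|A')*P(A')
= 0.4980*0.3780 + 0.0790*0.6220
= 0.188244 + 0.049138 = 0.237382
P(A|B) = 0.188244/0.237382 = 0.7930

P(A|B) = 0.7930


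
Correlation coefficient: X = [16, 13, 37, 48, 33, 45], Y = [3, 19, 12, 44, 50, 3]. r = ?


Mean X = 32.0000, Mean Y = 21.8333
SD X = 13.341664, SD Y = 18.703089
Cov = 74.000000
r = 74.000000/(13.341664*18.703089) = 0.2966

r = 0.2966


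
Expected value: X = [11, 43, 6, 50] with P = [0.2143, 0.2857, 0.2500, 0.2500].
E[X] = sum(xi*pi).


E[X] = 11*0.2143 + 43*0.2857 + 6*0.2500 + 50*0.2500
= 2.3573 + 12.2851 + 1.5000 + 12.5000
= 28.6424

E[X] = 28.6424


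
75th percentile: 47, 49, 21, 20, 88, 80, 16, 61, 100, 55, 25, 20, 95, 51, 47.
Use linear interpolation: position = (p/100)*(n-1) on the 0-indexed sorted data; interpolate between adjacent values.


Sorted: 16, 20, 20, 21, 25, 47, 47, 49, 51, 55, 61, 80, 88, 95, 100
n = 15
Index = 75/100 * 14 = 10.5000
Lower = data[10] = 61, Upper = data[11] = 80
P75 = 61 + 0.5000*(19) = 70.5000

P75 = 70.5000


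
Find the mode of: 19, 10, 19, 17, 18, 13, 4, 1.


Frequencies: 1:1, 4:1, 10:1, 13:1, 17:1, 18:1, 19:2
Max frequency = 2
Mode = 19

Mode = 19


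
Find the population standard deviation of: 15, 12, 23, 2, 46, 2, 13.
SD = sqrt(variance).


Mean = 16.1429
Variance = 195.2653
SD = sqrt(195.2653) = 13.9737

SD = 13.9737


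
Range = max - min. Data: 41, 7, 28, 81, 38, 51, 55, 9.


Max = 81, Min = 7
Range = 81 - 7 = 74

Range = 74


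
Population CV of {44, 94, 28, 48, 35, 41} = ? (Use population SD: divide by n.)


Mean = 48.3333
SD = 21.4061
CV = (21.4061/48.3333)*100 = 44.2885%

CV = 44.2885%


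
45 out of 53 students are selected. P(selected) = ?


P = 45/53 = 0.8491

P = 0.8491


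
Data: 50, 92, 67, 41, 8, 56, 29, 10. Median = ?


Sorted: 8, 10, 29, 41, 50, 56, 67, 92
n = 8 (even)
Middle values: 41 and 50
Median = (41+50)/2 = 45.5000

Median = 45.5000


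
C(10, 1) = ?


C(10,1) = 10!/(1! × 9!)
= 3628800/(1 × 362880)
= 10

C(10,1) = 10


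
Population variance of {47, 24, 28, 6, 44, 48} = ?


Mean = 32.8333
Squared deviations: 200.6944, 78.0278, 23.3611, 720.0278, 124.6944, 230.0278
Sum = 1376.8333
Variance = 1376.8333/6 = 229.4722

Variance = 229.4722


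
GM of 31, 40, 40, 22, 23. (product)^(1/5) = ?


Product = 31 × 40 × 40 × 22 × 23 = 25097600
GM = 25097600^(1/5) = 30.1944

GM = 30.1944


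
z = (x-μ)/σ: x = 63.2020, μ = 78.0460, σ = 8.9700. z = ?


z = (63.2020 - 78.0460)/8.9700
= -14.8440/8.9700
= -1.6548

z = -1.6548


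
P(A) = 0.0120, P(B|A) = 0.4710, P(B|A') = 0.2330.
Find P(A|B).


P(B) = P(B|A)*P(A) + P(B|A')*P(A')
= 0.4710*0.0120 + 0.2330*0.9880
= 0.005652 + 0.230204 = 0.235856
P(A|B) = 0.005652/0.235856 = 0.0240

P(A|B) = 0.0240


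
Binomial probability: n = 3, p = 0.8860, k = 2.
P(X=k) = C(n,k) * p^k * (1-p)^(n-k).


C(3,2) = 3
p^2 = 0.784996
(1-p)^1 = 0.114000
P = 3 * 0.784996 * 0.114000 = 0.2685

P(X=2) = 0.2685


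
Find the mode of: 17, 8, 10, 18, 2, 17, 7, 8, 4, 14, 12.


Frequencies: 2:1, 4:1, 7:1, 8:2, 10:1, 12:1, 14:1, 17:2, 18:1
Max frequency = 2
Mode = 8, 17

Mode = 8, 17


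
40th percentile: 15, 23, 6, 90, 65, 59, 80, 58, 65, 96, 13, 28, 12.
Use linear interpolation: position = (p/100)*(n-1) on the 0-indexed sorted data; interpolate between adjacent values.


Sorted: 6, 12, 13, 15, 23, 28, 58, 59, 65, 65, 80, 90, 96
n = 13
Index = 40/100 * 12 = 4.8000
Lower = data[4] = 23, Upper = data[5] = 28
P40 = 23 + 0.8000*(5) = 27.0000

P40 = 27.0000


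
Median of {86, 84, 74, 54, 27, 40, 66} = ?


Sorted: 27, 40, 54, 66, 74, 84, 86
n = 7 (odd)
Middle value = 66

Median = 66


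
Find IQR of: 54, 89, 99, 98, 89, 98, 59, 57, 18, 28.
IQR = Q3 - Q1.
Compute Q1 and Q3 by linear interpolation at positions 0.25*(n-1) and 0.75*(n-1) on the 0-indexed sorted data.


Sorted: 18, 28, 54, 57, 59, 89, 89, 98, 98, 99
Q1 (25th %ile) = 54.7500
Q3 (75th %ile) = 95.7500
IQR = 95.7500 - 54.7500 = 41.0000

IQR = 41.0000


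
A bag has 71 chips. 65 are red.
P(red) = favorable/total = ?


P = 65/71 = 0.9155

P = 0.9155


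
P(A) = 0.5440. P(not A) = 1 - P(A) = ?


P(not A) = 1 - 0.5440 = 0.4560

P(not A) = 0.4560


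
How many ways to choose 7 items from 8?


C(8,7) = 8!/(7! × 1!)
= 40320/(5040 × 1)
= 8

C(8,7) = 8


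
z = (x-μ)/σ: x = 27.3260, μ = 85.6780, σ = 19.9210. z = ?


z = (27.3260 - 85.6780)/19.9210
= -58.3520/19.9210
= -2.9292

z = -2.9292


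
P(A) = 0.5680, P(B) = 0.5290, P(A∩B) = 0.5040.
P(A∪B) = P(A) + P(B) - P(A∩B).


P(A∪B) = 0.5680 + 0.5290 - 0.5040
= 1.0970 - 0.5040
= 0.5930

P(A∪B) = 0.5930


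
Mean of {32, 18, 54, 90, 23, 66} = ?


Sum = 32 + 18 + 54 + 90 + 23 + 66 = 283
n = 6
Mean = 283/6 = 47.1667

Mean = 47.1667


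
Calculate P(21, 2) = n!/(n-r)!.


P(21,2) = 21!/19!
= 51090942171709440000/121645100408832000
= 420

P(21,2) = 420


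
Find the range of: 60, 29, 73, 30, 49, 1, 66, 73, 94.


Max = 94, Min = 1
Range = 94 - 1 = 93

Range = 93


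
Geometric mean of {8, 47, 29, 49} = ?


Product = 8 × 47 × 29 × 49 = 534296
GM = 534296^(1/4) = 27.0362

GM = 27.0362


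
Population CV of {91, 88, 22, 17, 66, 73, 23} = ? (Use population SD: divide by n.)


Mean = 54.2857
SD = 30.1980
CV = (30.1980/54.2857)*100 = 55.6279%

CV = 55.6279%


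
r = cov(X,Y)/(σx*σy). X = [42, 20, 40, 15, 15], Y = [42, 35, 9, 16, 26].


Mean X = 26.4000, Mean Y = 25.6000
SD X = 12.076423, SD Y = 12.043255
Cov = 14.960000
r = 14.960000/(12.076423*12.043255) = 0.1029

r = 0.1029


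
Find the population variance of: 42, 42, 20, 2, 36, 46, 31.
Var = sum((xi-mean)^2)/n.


Mean = 31.2857
Squared deviations: 114.7959, 114.7959, 127.3673, 857.6531, 22.2245, 216.5102, 0.0816
Sum = 1453.4286
Variance = 1453.4286/7 = 207.6327

Variance = 207.6327


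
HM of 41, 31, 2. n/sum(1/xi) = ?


Sum of reciprocals = 1/41 + 1/31 + 1/2 = 0.556648
HM = 3/0.556648 = 5.3894

HM = 5.3894


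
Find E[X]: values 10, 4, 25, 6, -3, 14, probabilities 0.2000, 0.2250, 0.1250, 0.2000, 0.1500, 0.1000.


E[X] = 10*0.2000 + 4*0.2250 + 25*0.1250 + 6*0.2000 - 3*0.1500 + 14*0.1000
= 2.0000 + 0.9000 + 3.1250 + 1.2000 - 0.4500 + 1.4000
= 8.1750

E[X] = 8.1750


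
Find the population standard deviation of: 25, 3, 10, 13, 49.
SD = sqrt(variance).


Mean = 20.0000
Variance = 260.8000
SD = sqrt(260.8000) = 16.1493

SD = 16.1493


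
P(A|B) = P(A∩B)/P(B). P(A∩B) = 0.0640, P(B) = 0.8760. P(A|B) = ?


P(A|B) = 0.0640/0.8760 = 0.0731

P(A|B) = 0.0731


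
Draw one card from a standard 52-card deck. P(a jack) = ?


4 jacks in 52 cards
P = 4/52 = 0.0769

P = 0.0769


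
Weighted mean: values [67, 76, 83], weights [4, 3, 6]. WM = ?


Numerator = 67*4 + 76*3 + 83*6 = 994
Denominator = 4 + 3 + 6 = 13
WM = 994/13 = 76.4615

WM = 76.4615


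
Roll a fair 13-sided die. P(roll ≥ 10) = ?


Favorable outcomes (roll ≥ 10): 4
Total outcomes = 13
P = 4/13 = 0.3077

P = 0.3077


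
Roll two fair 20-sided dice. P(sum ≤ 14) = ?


Total outcomes = 20×20 = 400
Favorable (sum ≤ 14): 91
P = 91/400 = 0.2275

P = 0.2275


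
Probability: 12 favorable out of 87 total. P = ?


P = 12/87 = 0.1379

P = 0.1379


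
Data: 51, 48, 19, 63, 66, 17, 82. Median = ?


Sorted: 17, 19, 48, 51, 63, 66, 82
n = 7 (odd)
Middle value = 51

Median = 51


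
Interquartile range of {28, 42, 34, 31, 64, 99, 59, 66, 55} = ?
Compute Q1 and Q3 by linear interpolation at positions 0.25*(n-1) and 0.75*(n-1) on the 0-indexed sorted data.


Sorted: 28, 31, 34, 42, 55, 59, 64, 66, 99
Q1 (25th %ile) = 34.0000
Q3 (75th %ile) = 64.0000
IQR = 64.0000 - 34.0000 = 30.0000

IQR = 30.0000


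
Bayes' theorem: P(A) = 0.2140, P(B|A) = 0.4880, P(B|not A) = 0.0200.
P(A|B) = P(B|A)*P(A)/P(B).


P(B) = P(B|A)*P(A) + P(B|A')*P(A')
= 0.4880*0.2140 + 0.0200*0.7860
= 0.104432 + 0.015720 = 0.120152
P(A|B) = 0.104432/0.120152 = 0.8692

P(A|B) = 0.8692


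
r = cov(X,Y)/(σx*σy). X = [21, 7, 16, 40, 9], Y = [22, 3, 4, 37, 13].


Mean X = 18.6000, Mean Y = 15.8000
SD X = 11.808472, SD Y = 12.639620
Cov = 134.920000
r = 134.920000/(11.808472*12.639620) = 0.9040

r = 0.9040


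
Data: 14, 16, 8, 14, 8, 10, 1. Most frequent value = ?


Frequencies: 1:1, 8:2, 10:1, 14:2, 16:1
Max frequency = 2
Mode = 8, 14

Mode = 8, 14


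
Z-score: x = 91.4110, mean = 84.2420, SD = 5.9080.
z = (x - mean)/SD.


z = (91.4110 - 84.2420)/5.9080
= 7.1690/5.9080
= 1.2134

z = 1.2134


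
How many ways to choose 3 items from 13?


C(13,3) = 13!/(3! × 10!)
= 6227020800/(6 × 3628800)
= 286

C(13,3) = 286


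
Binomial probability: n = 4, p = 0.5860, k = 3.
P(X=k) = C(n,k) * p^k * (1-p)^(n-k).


C(4,3) = 4
p^3 = 0.201230
(1-p)^1 = 0.414000
P = 4 * 0.201230 * 0.414000 = 0.3332

P(X=3) = 0.3332


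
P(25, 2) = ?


P(25,2) = 25!/23!
= 15511210043330985984000000/25852016738884976640000
= 600

P(25,2) = 600


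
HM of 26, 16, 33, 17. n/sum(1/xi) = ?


Sum of reciprocals = 1/26 + 1/16 + 1/33 + 1/17 = 0.190088
HM = 4/0.190088 = 21.0429

HM = 21.0429


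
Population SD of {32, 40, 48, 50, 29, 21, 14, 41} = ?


Mean = 34.3750
Variance = 141.7344
SD = sqrt(141.7344) = 11.9052

SD = 11.9052


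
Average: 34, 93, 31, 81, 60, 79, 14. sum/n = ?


Sum = 34 + 93 + 31 + 81 + 60 + 79 + 14 = 392
n = 7
Mean = 392/7 = 56.0000

Mean = 56.0000


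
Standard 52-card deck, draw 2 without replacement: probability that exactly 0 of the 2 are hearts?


Hypergeometric: P(X=0) = C(13,0)·C(39,2) / C(52,2)
= 1 × 741 / 1326
= 741/1326 = 0.5588

P = 0.5588


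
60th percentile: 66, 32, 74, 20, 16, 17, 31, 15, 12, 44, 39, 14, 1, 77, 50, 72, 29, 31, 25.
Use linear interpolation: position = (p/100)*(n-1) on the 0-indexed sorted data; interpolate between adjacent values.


Sorted: 1, 12, 14, 15, 16, 17, 20, 25, 29, 31, 31, 32, 39, 44, 50, 66, 72, 74, 77
n = 19
Index = 60/100 * 18 = 10.8000
Lower = data[10] = 31, Upper = data[11] = 32
P60 = 31 + 0.8000*(1) = 31.8000

P60 = 31.8000


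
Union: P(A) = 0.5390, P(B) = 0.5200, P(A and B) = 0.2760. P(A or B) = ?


P(A∪B) = 0.5390 + 0.5200 - 0.2760
= 1.0590 - 0.2760
= 0.7830

P(A∪B) = 0.7830


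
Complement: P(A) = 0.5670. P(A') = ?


P(not A) = 1 - 0.5670 = 0.4330

P(not A) = 0.4330


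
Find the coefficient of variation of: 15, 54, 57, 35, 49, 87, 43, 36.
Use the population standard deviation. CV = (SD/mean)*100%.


Mean = 47.0000
SD = 19.5512
CV = (19.5512/47.0000)*100 = 41.5983%

CV = 41.5983%


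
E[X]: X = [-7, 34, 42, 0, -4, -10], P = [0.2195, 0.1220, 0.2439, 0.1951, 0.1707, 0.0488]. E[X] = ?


E[X] = -7*0.2195 + 34*0.1220 + 42*0.2439 + 0*0.1951 - 4*0.1707 - 10*0.0488
= -1.5365 + 4.1480 + 10.2438 + 0 - 0.6828 - 0.4880
= 11.6845

E[X] = 11.6845


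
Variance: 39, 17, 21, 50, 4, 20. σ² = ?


Mean = 25.1667
Squared deviations: 191.3611, 66.6944, 17.3611, 616.6944, 448.0278, 26.6944
Sum = 1366.8333
Variance = 1366.8333/6 = 227.8056

Variance = 227.8056


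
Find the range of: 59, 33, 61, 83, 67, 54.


Max = 83, Min = 33
Range = 83 - 33 = 50

Range = 50


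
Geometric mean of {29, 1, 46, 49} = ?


Product = 29 × 1 × 46 × 49 = 65366
GM = 65366^(1/4) = 15.9896

GM = 15.9896


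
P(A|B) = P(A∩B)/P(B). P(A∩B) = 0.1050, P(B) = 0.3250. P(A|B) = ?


P(A|B) = 0.1050/0.3250 = 0.3231

P(A|B) = 0.3231


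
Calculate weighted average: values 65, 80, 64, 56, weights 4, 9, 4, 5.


Numerator = 65*4 + 80*9 + 64*4 + 56*5 = 1516
Denominator = 4 + 9 + 4 + 5 = 22
WM = 1516/22 = 68.9091

WM = 68.9091


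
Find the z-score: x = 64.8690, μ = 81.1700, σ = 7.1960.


z = (64.8690 - 81.1700)/7.1960
= -16.3010/7.1960
= -2.2653

z = -2.2653


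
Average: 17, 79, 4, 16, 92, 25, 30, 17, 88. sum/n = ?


Sum = 17 + 79 + 4 + 16 + 92 + 25 + 30 + 17 + 88 = 368
n = 9
Mean = 368/9 = 40.8889

Mean = 40.8889


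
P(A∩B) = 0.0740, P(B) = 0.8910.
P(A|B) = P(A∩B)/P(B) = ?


P(A|B) = 0.0740/0.8910 = 0.0831

P(A|B) = 0.0831


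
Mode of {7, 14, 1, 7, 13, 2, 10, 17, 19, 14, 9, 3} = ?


Frequencies: 1:1, 2:1, 3:1, 7:2, 9:1, 10:1, 13:1, 14:2, 17:1, 19:1
Max frequency = 2
Mode = 7, 14

Mode = 7, 14


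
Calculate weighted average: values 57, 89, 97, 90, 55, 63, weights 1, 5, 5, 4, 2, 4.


Numerator = 57*1 + 89*5 + 97*5 + 90*4 + 55*2 + 63*4 = 1709
Denominator = 1 + 5 + 5 + 4 + 2 + 4 = 21
WM = 1709/21 = 81.3810

WM = 81.3810


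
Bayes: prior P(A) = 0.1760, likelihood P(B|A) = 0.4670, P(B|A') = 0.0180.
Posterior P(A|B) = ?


P(B) = P(B|A)*P(A) + P(B|A')*P(A')
= 0.4670*0.1760 + 0.0180*0.8240
= 0.082192 + 0.014832 = 0.097024
P(A|B) = 0.082192/0.097024 = 0.8471

P(A|B) = 0.8471


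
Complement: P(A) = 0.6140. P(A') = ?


P(not A) = 1 - 0.6140 = 0.3860

P(not A) = 0.3860


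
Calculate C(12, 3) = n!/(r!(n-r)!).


C(12,3) = 12!/(3! × 9!)
= 479001600/(6 × 362880)
= 220

C(12,3) = 220


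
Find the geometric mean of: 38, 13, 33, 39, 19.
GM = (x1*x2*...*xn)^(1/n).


Product = 38 × 13 × 33 × 39 × 19 = 12079782
GM = 12079782^(1/5) = 26.0863

GM = 26.0863


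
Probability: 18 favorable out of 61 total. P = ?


P = 18/61 = 0.2951

P = 0.2951


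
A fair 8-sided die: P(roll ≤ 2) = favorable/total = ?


Favorable outcomes (roll ≤ 2): 2
Total outcomes = 8
P = 2/8 = 0.2500

P = 0.2500


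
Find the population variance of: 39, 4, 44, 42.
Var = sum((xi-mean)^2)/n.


Mean = 32.2500
Squared deviations: 45.5625, 798.0625, 138.0625, 95.0625
Sum = 1076.7500
Variance = 1076.7500/4 = 269.1875

Variance = 269.1875


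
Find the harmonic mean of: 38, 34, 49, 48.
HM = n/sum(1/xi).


Sum of reciprocals = 1/38 + 1/34 + 1/49 + 1/48 = 0.096969
HM = 4/0.096969 = 41.2503

HM = 41.2503


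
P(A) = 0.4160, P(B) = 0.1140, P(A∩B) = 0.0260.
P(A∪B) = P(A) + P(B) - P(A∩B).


P(A∪B) = 0.4160 + 0.1140 - 0.0260
= 0.5300 - 0.0260
= 0.5040

P(A∪B) = 0.5040


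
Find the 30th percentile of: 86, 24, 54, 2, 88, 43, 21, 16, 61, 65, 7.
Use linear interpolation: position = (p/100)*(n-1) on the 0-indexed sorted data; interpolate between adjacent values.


Sorted: 2, 7, 16, 21, 24, 43, 54, 61, 65, 86, 88
n = 11
Index = 30/100 * 10 = 3.0000
Lower = data[3] = 21, Upper = data[4] = 24
P30 = 21 + 0*(3) = 21.0000

P30 = 21.0000


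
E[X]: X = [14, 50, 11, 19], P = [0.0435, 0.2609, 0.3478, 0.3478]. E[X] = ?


E[X] = 14*0.0435 + 50*0.2609 + 11*0.3478 + 19*0.3478
= 0.6090 + 13.0450 + 3.8258 + 6.6082
= 24.0880

E[X] = 24.0880


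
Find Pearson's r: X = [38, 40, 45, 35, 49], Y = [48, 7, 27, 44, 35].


Mean X = 41.4000, Mean Y = 32.2000
SD X = 5.003998, SD Y = 14.551976
Cov = -18.280000
r = -18.280000/(5.003998*14.551976) = -0.2510

r = -0.2510


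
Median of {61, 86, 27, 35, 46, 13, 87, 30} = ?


Sorted: 13, 27, 30, 35, 46, 61, 86, 87
n = 8 (even)
Middle values: 35 and 46
Median = (35+46)/2 = 40.5000

Median = 40.5000


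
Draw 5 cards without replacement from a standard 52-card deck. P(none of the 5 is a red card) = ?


P(no red cards) = (26/52) × (25/51) × (24/50) × (23/49) × (22/48)
= 0.0253

P = 0.0253


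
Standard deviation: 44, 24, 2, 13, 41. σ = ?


Mean = 24.8000
Variance = 258.1600
SD = sqrt(258.1600) = 16.0674

SD = 16.0674


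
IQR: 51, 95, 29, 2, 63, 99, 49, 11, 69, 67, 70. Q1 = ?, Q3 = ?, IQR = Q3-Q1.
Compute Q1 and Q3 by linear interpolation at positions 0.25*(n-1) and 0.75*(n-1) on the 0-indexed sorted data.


Sorted: 2, 11, 29, 49, 51, 63, 67, 69, 70, 95, 99
Q1 (25th %ile) = 39.0000
Q3 (75th %ile) = 69.5000
IQR = 69.5000 - 39.0000 = 30.5000

IQR = 30.5000


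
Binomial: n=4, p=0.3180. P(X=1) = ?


C(4,1) = 4
p^1 = 0.318000
(1-p)^3 = 0.317215
P = 4 * 0.318000 * 0.317215 = 0.4035

P(X=1) = 0.4035


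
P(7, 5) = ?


P(7,5) = 7!/2!
= 5040/2
= 2520

P(7,5) = 2520


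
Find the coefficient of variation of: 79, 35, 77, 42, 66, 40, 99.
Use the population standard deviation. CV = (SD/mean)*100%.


Mean = 62.5714
SD = 22.3917
CV = (22.3917/62.5714)*100 = 35.7858%

CV = 35.7858%


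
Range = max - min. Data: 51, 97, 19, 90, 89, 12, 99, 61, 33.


Max = 99, Min = 12
Range = 99 - 12 = 87

Range = 87


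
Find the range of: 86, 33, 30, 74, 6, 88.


Max = 88, Min = 6
Range = 88 - 6 = 82

Range = 82


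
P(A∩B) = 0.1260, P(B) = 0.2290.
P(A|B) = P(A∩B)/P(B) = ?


P(A|B) = 0.1260/0.2290 = 0.5502

P(A|B) = 0.5502


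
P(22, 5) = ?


P(22,5) = 22!/17!
= 1124000727777607680000/355687428096000
= 3160080

P(22,5) = 3160080


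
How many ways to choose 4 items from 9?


C(9,4) = 9!/(4! × 5!)
= 362880/(24 × 120)
= 126

C(9,4) = 126


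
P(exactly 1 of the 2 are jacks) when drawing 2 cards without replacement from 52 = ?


Hypergeometric: P(X=1) = C(4,1)·C(48,1) / C(52,2)
= 4 × 48 / 1326
= 192/1326 = 0.1448

P = 0.1448


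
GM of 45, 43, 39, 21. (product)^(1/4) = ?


Product = 45 × 43 × 39 × 21 = 1584765
GM = 1584765^(1/4) = 35.4806

GM = 35.4806


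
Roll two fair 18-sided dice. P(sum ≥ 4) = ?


Total outcomes = 18×18 = 324
Favorable (sum ≥ 4): 321
P = 321/324 = 0.9907

P = 0.9907


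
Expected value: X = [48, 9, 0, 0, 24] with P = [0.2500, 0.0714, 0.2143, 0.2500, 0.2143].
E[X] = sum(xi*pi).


E[X] = 48*0.2500 + 9*0.0714 + 0*0.2143 + 0*0.2500 + 24*0.2143
= 12.0000 + 0.6426 + 0 + 0 + 5.1432
= 17.7858

E[X] = 17.7858


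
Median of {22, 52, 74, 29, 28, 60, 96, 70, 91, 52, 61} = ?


Sorted: 22, 28, 29, 52, 52, 60, 61, 70, 74, 91, 96
n = 11 (odd)
Middle value = 60

Median = 60


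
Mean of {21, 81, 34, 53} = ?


Sum = 21 + 81 + 34 + 53 = 189
n = 4
Mean = 189/4 = 47.2500

Mean = 47.2500


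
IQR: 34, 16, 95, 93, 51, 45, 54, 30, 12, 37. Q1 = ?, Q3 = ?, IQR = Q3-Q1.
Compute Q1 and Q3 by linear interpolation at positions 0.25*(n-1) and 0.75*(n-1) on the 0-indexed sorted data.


Sorted: 12, 16, 30, 34, 37, 45, 51, 54, 93, 95
Q1 (25th %ile) = 31.0000
Q3 (75th %ile) = 53.2500
IQR = 53.2500 - 31.0000 = 22.2500

IQR = 22.2500


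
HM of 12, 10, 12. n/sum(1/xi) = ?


Sum of reciprocals = 1/12 + 1/10 + 1/12 = 0.266667
HM = 3/0.266667 = 11.2500

HM = 11.2500


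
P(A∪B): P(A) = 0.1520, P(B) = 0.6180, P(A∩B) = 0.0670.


P(A∪B) = 0.1520 + 0.6180 - 0.0670
= 0.7700 - 0.0670
= 0.7030

P(A∪B) = 0.7030


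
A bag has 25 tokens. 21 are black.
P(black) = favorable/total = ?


P = 21/25 = 0.8400

P = 0.8400


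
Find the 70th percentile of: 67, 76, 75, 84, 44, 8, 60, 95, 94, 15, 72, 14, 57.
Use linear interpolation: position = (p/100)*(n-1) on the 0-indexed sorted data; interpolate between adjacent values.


Sorted: 8, 14, 15, 44, 57, 60, 67, 72, 75, 76, 84, 94, 95
n = 13
Index = 70/100 * 12 = 8.4000
Lower = data[8] = 75, Upper = data[9] = 76
P70 = 75 + 0.4000*(1) = 75.4000

P70 = 75.4000


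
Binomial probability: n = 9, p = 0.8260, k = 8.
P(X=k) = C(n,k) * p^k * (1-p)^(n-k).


C(9,8) = 9
p^8 = 0.216691
(1-p)^1 = 0.174000
P = 9 * 0.216691 * 0.174000 = 0.3393

P(X=8) = 0.3393


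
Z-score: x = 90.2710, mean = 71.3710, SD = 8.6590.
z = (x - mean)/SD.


z = (90.2710 - 71.3710)/8.6590
= 18.9000/8.6590
= 2.1827

z = 2.1827


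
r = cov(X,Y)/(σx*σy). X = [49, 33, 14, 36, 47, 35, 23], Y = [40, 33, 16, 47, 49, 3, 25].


Mean X = 33.8571, Mean Y = 30.4286
SD X = 11.469569, SD Y = 15.619193
Cov = 105.204082
r = 105.204082/(11.469569*15.619193) = 0.5873

r = 0.5873


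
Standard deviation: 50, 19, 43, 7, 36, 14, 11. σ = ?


Mean = 25.7143
Variance = 249.0612
SD = sqrt(249.0612) = 15.7817

SD = 15.7817


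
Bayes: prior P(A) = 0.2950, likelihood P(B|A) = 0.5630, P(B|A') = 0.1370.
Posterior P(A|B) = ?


P(B) = P(B|A)*P(A) + P(B|A')*P(A')
= 0.5630*0.2950 + 0.1370*0.7050
= 0.166085 + 0.096585 = 0.262670
P(A|B) = 0.166085/0.262670 = 0.6323

P(A|B) = 0.6323
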